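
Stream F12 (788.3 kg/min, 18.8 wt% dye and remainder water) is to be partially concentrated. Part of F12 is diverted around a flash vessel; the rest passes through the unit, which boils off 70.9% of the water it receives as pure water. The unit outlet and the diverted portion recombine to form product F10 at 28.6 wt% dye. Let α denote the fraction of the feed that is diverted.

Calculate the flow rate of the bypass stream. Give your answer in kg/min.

All 788.3×0.188 = 148.2 kg/min of dye reaches F10, so F10 = 148.2/0.286 = 518.18 kg/min and vapour = 270.12 kg/min.
The evaporator receives (1−α)·788.3 of feed at 0.812 water and removes 0.709 of that water:
0.709×0.812×(1−α)×788.3 = 270.12
(1−α) = 270.12/453.83 = 0.5952;  α = 0.4048.
Bypass flow = 0.4048×788.3 = 319.11 kg/min.

319.1 kg/min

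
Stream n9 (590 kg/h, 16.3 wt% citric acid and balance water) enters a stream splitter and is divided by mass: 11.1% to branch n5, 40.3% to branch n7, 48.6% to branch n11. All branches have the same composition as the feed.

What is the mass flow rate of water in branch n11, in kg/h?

Branch n11 total = 0.486×590 = 286.74 kg/h.
water in n11 = 0.837×286.74 = 240 kg/h.

240 kg/h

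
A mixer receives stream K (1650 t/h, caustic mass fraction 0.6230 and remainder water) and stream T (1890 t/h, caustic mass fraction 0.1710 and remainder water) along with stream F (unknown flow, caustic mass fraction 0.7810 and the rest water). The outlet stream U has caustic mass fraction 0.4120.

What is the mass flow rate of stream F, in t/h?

Let F be the unknown flow. Total out = 3540 + F.
caustic balance: 1351.1 + 0.781·F = 0.412·(3540 + F)
(0.781 − 0.412)·F = 0.412×3540 − 1351.1 = 107.34
F = 107.34 / 0.369 = 290.89 t/h

290.9 t/h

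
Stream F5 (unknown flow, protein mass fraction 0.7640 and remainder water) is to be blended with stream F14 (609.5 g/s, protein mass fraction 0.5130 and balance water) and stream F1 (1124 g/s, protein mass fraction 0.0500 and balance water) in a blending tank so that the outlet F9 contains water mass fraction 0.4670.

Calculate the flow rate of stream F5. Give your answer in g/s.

Let F5 be the unknown flow. Total out = 1733.5 + F5.
water balance: 1364.6 + 0.236·F5 = 0.467·(1733.5 + F5)
(0.236 − 0.467)·F5 = 0.467×1733.5 − 1364.6 = -555.08
F5 = -555.08 / -0.231 = 2403 g/s

2403 g/s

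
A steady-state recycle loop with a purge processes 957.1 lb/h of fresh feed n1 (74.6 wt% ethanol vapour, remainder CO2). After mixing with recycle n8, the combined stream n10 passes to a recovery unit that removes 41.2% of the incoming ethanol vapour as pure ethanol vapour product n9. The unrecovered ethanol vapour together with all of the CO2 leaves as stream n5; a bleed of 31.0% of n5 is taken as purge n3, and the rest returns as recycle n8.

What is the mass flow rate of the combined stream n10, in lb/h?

CO2 enters only via n1 and leaves only via the purge: 957.1×0.254 = 0.310×(CO2 in n5), and the recovery unit passes all CO2, so CO2 in n10 = CO2 in n5 = 784.2 lb/h.
ethanol vapour in n10: m_A = 957.1×0.746 + (1−0.310)·(1−0.412)·m_A, so m_A = 714/0.5943 = 1201.4 lb/h.
n10 = 1201.4 + 784.2 = 1985.7 lb/h.

1986 lb/h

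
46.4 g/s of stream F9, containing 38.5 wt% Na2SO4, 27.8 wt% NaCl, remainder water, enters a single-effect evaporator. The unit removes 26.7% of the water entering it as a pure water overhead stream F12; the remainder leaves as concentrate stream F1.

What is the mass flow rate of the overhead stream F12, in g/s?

water entering = 46.4×0.337 = 15.637 g/s; overhead removed = 0.267×15.637 = 4.175 g/s.

4.175 g/s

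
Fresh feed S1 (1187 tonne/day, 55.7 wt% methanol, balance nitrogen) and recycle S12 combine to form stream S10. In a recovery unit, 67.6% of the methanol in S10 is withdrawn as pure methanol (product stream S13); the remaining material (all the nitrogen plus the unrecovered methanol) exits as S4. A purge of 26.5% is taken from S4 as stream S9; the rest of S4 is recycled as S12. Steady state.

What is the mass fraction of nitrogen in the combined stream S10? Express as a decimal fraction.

nitrogen enters only via S1 and leaves only via the purge: 1187×0.443 = 0.265×(nitrogen in S4), and the recovery unit passes all nitrogen, so nitrogen in S10 = nitrogen in S4 = 1984.3 tonne/day.
methanol in S10: m_A = 1187×0.557 + (1−0.265)·(1−0.676)·m_A, so m_A = 661.16/0.7619 = 867.82 tonne/day.
S10 = 867.82 + 1984.3 = 2852.1 tonne/day.
nitrogen fraction in S10 = 1984.3/2852.1 = 0.696.

0.696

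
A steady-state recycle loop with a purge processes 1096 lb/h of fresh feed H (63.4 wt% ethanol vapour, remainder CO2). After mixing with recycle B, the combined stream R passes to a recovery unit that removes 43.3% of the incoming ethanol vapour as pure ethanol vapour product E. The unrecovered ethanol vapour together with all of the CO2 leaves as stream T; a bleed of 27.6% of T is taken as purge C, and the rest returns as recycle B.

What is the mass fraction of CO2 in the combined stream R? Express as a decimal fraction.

0.552

CO2 enters only via H and leaves only via the purge: 1096×0.366 = 0.276×(CO2 in T), and the recovery unit passes all CO2, so CO2 in R = CO2 in T = 1453.4 lb/h.
ethanol vapour in R: m_A = 1096×0.634 + (1−0.276)·(1−0.433)·m_A, so m_A = 694.86/0.5895 = 1178.8 lb/h.
R = 1178.8 + 1453.4 = 2632.1 lb/h.
CO2 fraction in R = 1453.4/2632.1 = 0.552.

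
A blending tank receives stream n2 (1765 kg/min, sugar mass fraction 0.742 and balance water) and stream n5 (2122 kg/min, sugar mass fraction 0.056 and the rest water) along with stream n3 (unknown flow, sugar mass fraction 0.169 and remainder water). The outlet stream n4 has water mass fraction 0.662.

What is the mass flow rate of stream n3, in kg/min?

678.4 kg/min

Let n3 be the unknown flow. Total out = 3887 + n3.
water balance: 2458.5 + 0.831·n3 = 0.662·(3887 + n3)
(0.831 − 0.662)·n3 = 0.662×3887 − 2458.5 = 114.66
n3 = 114.66 / 0.169 = 678.44 kg/min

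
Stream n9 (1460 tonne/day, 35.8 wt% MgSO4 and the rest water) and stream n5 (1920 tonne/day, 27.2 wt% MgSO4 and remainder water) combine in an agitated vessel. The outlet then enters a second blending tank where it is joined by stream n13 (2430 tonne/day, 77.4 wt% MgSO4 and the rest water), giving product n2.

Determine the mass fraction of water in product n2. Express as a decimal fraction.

Overall, product flow = 5810 tonne/day.
water in = 1460×0.642 + 1920×0.728 + 2430×0.226 = 2884.3 tonne/day.
water fraction in n2 = 0.496.

0.496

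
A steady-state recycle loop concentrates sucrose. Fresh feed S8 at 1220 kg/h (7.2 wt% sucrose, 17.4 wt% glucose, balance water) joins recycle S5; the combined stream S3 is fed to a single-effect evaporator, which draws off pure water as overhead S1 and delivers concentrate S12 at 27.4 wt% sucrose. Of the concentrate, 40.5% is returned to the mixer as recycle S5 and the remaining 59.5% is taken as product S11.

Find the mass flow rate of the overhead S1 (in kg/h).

Overall sucrose balance (none leaves overhead): sucrose in fresh feed = sucrose in product, i.e. 1220×0.072 = (1−0.405)·S12·0.274.
S12 = 87.84/(0.274×0.595) = 538.8 kg/h.
Recycle S5 = 0.405×538.8 = 218.21 kg/h.
Combined feed S3 = 1220 + 218.21 = 1438.2 kg/h.
Overhead S1 = S3 − S12 = 1438.2 − 538.8 = 899.42 kg/h.

899.4 kg/h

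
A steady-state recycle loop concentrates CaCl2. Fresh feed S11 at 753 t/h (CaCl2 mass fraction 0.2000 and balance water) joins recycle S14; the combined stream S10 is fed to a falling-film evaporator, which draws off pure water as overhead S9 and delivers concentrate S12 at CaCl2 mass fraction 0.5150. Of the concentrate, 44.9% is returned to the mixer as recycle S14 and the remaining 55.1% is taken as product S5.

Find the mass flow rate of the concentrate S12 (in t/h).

530.7 t/h

Overall CaCl2 balance (none leaves overhead): CaCl2 in fresh feed = CaCl2 in product, i.e. 753×0.200 = (1−0.449)·S12·0.515.
S12 = 150.6/(0.515×0.551) = 530.72 t/h.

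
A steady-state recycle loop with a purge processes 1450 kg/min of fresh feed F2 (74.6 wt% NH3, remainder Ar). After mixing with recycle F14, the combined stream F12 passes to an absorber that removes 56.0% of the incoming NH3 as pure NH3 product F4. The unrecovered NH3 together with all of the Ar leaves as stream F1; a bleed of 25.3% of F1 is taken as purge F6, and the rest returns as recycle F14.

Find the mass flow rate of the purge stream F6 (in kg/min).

Ar enters only via F2 and leaves only via the purge: 1450×0.254 = 0.253×(Ar in F1), and the absorber passes all Ar, so Ar in F12 = Ar in F1 = 1455.7 kg/min.
NH3 in F12: m_A = 1450×0.746 + (1−0.253)·(1−0.560)·m_A, so m_A = 1081.7/0.6713 = 1611.3 kg/min.
F1 = (1−0.560)×1611.3 + 1455.7 = 2164.7 kg/min.
Purge F6 = 0.253×2164.7 = 547.67 kg/min.

547.7 kg/min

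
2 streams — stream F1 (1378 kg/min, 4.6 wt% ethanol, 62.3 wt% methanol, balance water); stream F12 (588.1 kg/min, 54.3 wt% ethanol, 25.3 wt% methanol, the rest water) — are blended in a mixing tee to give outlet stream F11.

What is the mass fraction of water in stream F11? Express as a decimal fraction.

Total flow out = 1378 + 588.1 = 1966.1 kg/min.
water in = 1378×0.331 + 588.1×0.204 = 576.09 kg/min.
water mass fraction in F11 = 576.09/1966.1 = 0.293.

0.293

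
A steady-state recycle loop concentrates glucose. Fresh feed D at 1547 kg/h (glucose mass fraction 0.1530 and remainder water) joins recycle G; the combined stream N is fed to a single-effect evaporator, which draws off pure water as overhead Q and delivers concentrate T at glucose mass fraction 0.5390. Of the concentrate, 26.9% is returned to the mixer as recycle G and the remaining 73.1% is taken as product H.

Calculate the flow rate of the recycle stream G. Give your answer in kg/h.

161.6 kg/h

Overall glucose balance (none leaves overhead): glucose in fresh feed = glucose in product, i.e. 1547×0.153 = (1−0.269)·T·0.539.
T = 236.69/(0.539×0.731) = 600.72 kg/h.
Recycle G = 0.269×600.72 = 161.59 kg/h.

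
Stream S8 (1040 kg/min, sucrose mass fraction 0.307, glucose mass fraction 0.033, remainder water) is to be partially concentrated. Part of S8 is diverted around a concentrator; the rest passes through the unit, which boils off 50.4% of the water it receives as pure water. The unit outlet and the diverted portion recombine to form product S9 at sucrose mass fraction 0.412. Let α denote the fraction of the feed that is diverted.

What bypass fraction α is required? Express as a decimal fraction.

0.234

All 1040×0.307 = 319.28 kg/min of sucrose reaches S9, so S9 = 319.28/0.412 = 774.95 kg/min and vapour = 265.05 kg/min.
The evaporator receives (1−α)·1040 of feed at 0.660 water and removes 0.504 of that water:
0.504×0.660×(1−α)×1040 = 265.05
(1−α) = 265.05/345.95 = 0.7662;  α = 0.2338.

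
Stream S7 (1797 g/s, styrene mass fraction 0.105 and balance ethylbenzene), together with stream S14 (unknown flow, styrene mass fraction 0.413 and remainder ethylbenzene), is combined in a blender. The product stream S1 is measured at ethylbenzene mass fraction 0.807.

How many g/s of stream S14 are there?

Let S14 be the unknown flow. Total out = 1797 + S14.
ethylbenzene balance: 1608.3 + 0.587·S14 = 0.807·(1797 + S14)
(0.587 − 0.807)·S14 = 0.807×1797 − 1608.3 = -158.14
S14 = -158.14 / -0.220 = 718.8 g/s

718.8 g/s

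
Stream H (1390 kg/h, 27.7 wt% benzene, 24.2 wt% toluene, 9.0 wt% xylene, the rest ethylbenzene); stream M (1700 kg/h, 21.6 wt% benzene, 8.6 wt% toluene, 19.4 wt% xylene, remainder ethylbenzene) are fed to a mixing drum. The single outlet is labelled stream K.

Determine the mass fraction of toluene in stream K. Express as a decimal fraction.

Total flow out = 1390 + 1700 = 3090 kg/h.
toluene in = 1390×0.242 + 1700×0.086 = 482.58 kg/h.
toluene mass fraction in K = 482.58/3090 = 0.1562.

0.1562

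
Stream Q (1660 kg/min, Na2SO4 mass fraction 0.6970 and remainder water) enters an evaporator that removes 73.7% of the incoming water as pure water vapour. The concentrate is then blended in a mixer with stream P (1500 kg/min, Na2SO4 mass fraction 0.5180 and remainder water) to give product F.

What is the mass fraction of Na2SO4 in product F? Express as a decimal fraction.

Vapour removed = 0.737×0.303×1660 = 370.7 kg/min; concentrate = 1289.3 kg/min.
Na2SO4 reaching the mixer = 1157 (from concentrate) + 1500×0.518 = 1934 kg/min.
Product flow = 1289.3 + 1500 = 2789.3 kg/min; Na2SO4 fraction = 0.6934.

0.6934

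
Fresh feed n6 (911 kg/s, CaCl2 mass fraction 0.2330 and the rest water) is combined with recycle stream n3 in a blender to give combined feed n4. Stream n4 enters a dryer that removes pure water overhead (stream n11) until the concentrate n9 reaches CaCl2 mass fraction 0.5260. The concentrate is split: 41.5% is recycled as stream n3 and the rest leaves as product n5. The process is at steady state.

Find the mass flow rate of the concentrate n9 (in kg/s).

Overall CaCl2 balance (none leaves overhead): CaCl2 in fresh feed = CaCl2 in product, i.e. 911×0.233 = (1−0.415)·n9·0.526.
n9 = 212.26/(0.526×0.585) = 689.82 kg/s.

689.8 kg/s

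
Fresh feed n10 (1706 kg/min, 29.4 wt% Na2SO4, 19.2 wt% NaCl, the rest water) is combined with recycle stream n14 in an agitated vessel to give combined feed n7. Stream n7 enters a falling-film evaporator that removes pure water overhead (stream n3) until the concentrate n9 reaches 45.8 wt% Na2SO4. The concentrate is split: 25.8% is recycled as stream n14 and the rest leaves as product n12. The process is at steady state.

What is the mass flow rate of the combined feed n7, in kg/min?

2087 kg/min

Overall Na2SO4 balance (none leaves overhead): Na2SO4 in fresh feed = Na2SO4 in product, i.e. 1706×0.294 = (1−0.258)·n9·0.458.
n9 = 501.56/(0.458×0.742) = 1475.9 kg/min.
Recycle n14 = 0.258×1475.9 = 380.78 kg/min.
Combined feed n7 = 1706 + 380.78 = 2086.8 kg/min.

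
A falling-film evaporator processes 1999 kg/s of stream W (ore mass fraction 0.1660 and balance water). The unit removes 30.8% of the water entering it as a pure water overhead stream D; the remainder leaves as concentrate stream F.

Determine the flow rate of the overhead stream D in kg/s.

water entering = 1999×0.834 = 1667.2 kg/s; overhead removed = 0.308×1667.2 = 513.49 kg/s.

513.5 kg/s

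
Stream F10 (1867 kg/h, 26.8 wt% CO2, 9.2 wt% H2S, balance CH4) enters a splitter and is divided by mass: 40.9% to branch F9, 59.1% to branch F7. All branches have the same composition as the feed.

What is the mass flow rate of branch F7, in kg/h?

1103 kg/h

Branch F7 flow = 0.591×1867 = 1103.4 kg/h.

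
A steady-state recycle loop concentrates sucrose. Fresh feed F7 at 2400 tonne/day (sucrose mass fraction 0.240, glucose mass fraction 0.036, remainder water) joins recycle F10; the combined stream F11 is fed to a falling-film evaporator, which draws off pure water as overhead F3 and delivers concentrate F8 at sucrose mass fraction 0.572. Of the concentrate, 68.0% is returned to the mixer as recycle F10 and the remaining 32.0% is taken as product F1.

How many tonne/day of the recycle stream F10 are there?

2140 tonne/day

Overall sucrose balance (none leaves overhead): sucrose in fresh feed = sucrose in product, i.e. 2400×0.240 = (1−0.680)·F8·0.572.
F8 = 576/(0.572×0.320) = 3146.9 tonne/day.
Recycle F10 = 0.680×3146.9 = 2139.9 tonne/day.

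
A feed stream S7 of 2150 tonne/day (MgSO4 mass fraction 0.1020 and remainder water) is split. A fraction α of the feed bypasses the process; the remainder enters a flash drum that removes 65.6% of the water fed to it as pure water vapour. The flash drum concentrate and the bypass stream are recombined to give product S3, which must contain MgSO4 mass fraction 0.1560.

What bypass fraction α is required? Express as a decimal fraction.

0.412

All 2150×0.102 = 219.3 tonne/day of MgSO4 reaches S3, so S3 = 219.3/0.156 = 1405.8 tonne/day and vapour = 744.23 tonne/day.
The evaporator receives (1−α)·2150 of feed at 0.898 water and removes 0.656 of that water:
0.656×0.898×(1−α)×2150 = 744.23
(1−α) = 744.23/1266.5 = 0.5876;  α = 0.4124.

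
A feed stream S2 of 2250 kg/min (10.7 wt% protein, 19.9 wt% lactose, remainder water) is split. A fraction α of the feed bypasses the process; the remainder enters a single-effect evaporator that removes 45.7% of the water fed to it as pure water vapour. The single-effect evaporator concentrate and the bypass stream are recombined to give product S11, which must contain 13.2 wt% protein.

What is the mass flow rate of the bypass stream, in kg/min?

All 2250×0.107 = 240.75 kg/min of protein reaches S11, so S11 = 240.75/0.132 = 1823.9 kg/min and vapour = 426.14 kg/min.
The evaporator receives (1−α)·2250 of feed at 0.694 water and removes 0.457 of that water:
0.457×0.694×(1−α)×2250 = 426.14
(1−α) = 426.14/713.61 = 0.5972;  α = 0.4028.
Bypass flow = 0.4028×2250 = 906.39 kg/min.

906.4 kg/min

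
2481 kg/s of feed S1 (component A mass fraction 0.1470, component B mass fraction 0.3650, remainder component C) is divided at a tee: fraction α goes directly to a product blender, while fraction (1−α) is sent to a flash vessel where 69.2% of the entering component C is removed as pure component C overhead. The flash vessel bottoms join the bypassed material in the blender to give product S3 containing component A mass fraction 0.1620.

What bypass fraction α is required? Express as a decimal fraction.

0.726

All 2481×0.147 = 364.71 kg/s of component A reaches S3, so S3 = 364.71/0.162 = 2251.3 kg/s and vapour = 229.72 kg/s.
The evaporator receives (1−α)·2481 of feed at 0.488 component C and removes 0.692 of that component C:
0.692×0.488×(1−α)×2481 = 229.72
(1−α) = 229.72/837.82 = 0.2742;  α = 0.7258.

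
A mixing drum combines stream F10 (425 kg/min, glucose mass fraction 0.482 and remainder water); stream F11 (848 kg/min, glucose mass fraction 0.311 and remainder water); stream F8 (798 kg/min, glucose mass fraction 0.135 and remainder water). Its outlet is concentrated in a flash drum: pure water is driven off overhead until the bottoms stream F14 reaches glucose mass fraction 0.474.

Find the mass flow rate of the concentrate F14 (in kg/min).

1216 kg/min

glucose entering = 425×0.482 + 848×0.311 + 798×0.135 = 576.31 kg/min.
All glucose reports to F14, so F14 = 576.31/0.474 = 1215.8 kg/min.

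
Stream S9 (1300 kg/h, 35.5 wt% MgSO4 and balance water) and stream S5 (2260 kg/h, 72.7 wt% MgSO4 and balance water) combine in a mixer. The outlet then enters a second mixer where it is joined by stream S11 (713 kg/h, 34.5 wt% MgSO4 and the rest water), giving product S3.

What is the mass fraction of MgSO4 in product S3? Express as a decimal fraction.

0.5501

Overall, product flow = 4273 kg/h.
MgSO4 in = 1300×0.355 + 2260×0.727 + 713×0.345 = 2350.5 kg/h.
MgSO4 fraction in S3 = 0.5501.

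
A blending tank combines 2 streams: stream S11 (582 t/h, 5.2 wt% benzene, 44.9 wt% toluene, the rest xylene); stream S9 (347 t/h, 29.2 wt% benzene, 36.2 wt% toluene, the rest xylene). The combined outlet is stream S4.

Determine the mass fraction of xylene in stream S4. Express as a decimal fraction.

0.442

Total flow out = 582 + 347 = 929 t/h.
xylene in = 582×0.499 + 347×0.346 = 410.48 t/h.
xylene mass fraction in S4 = 410.48/929 = 0.442.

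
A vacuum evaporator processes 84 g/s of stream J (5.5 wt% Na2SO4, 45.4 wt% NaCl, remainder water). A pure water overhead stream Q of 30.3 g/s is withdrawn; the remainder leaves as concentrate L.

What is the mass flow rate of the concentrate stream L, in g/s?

Concentrate = 84 − 30.3 = 53.7 g/s.

53.7 g/s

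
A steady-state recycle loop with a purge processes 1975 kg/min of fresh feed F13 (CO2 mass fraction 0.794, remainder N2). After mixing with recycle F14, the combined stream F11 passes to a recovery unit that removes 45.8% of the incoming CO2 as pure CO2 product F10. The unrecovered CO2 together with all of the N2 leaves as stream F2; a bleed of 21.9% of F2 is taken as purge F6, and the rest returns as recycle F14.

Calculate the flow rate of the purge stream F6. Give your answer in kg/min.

N2 enters only via F13 and leaves only via the purge: 1975×0.206 = 0.219×(N2 in F2), and the recovery unit passes all N2, so N2 in F11 = N2 in F2 = 1857.8 kg/min.
CO2 in F11: m_A = 1975×0.794 + (1−0.219)·(1−0.458)·m_A, so m_A = 1568.2/0.5767 = 2719.2 kg/min.
F2 = (1−0.458)×2719.2 + 1857.8 = 3331.6 kg/min.
Purge F6 = 0.219×3331.6 = 729.61 kg/min.

729.6 kg/min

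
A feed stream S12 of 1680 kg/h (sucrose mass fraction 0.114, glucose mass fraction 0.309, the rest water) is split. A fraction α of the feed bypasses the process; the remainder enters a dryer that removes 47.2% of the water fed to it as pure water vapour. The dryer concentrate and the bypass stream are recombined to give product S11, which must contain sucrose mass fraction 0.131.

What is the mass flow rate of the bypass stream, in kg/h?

879.5 kg/h

All 1680×0.114 = 191.52 kg/h of sucrose reaches S11, so S11 = 191.52/0.131 = 1462 kg/h and vapour = 218.02 kg/h.
The evaporator receives (1−α)·1680 of feed at 0.577 water and removes 0.472 of that water:
0.472×0.577×(1−α)×1680 = 218.02
(1−α) = 218.02/457.54 = 0.4765;  α = 0.5235.
Bypass flow = 0.5235×1680 = 879.49 kg/h.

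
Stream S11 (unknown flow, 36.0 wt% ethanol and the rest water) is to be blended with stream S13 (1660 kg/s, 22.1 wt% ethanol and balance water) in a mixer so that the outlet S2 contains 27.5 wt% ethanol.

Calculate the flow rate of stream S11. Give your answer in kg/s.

1055 kg/s

Let S11 be the unknown flow. Total out = 1660 + S11.
ethanol balance: 366.86 + 0.360·S11 = 0.275·(1660 + S11)
(0.360 − 0.275)·S11 = 0.275×1660 − 366.86 = 89.64
S11 = 89.64 / 0.085 = 1054.6 kg/s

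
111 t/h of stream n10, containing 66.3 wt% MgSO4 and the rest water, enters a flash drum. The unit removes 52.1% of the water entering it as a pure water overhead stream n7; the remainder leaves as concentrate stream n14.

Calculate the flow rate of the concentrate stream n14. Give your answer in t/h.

water entering = 111×0.337 = 37.407 t/h; overhead removed = 0.521×37.407 = 19.489 t/h.
Concentrate = 111 − 19.489 = 91.511 t/h.

91.51 t/h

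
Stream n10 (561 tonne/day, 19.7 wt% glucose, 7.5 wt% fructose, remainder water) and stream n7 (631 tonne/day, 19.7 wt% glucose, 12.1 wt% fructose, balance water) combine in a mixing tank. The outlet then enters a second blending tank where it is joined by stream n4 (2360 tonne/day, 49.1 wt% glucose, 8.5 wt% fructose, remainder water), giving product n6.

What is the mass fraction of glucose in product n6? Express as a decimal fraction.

0.392

Overall, product flow = 3552 tonne/day.
glucose in = 561×0.197 + 631×0.197 + 2360×0.491 = 1393.6 tonne/day.
glucose fraction in n6 = 0.392.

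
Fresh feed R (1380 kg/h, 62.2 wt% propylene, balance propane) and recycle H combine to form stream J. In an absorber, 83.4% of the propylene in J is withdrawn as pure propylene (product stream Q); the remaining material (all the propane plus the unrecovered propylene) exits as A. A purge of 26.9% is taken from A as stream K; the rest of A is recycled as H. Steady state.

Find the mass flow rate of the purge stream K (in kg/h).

565.3 kg/h

propane enters only via R and leaves only via the purge: 1380×0.378 = 0.269×(propane in A), and the absorber passes all propane, so propane in J = propane in A = 1939.2 kg/h.
propylene in J: m_A = 1380×0.622 + (1−0.269)·(1−0.834)·m_A, so m_A = 858.36/0.8787 = 976.9 kg/h.
A = (1−0.834)×976.9 + 1939.2 = 2101.3 kg/h.
Purge K = 0.269×2101.3 = 565.26 kg/h.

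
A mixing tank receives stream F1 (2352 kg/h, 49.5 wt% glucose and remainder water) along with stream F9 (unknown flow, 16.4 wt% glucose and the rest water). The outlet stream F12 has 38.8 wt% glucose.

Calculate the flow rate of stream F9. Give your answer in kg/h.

1124 kg/h

Let F9 be the unknown flow. Total out = 2352 + F9.
glucose balance: 1164.2 + 0.164·F9 = 0.388·(2352 + F9)
(0.164 − 0.388)·F9 = 0.388×2352 − 1164.2 = -251.66
F9 = -251.66 / -0.224 = 1123.5 kg/h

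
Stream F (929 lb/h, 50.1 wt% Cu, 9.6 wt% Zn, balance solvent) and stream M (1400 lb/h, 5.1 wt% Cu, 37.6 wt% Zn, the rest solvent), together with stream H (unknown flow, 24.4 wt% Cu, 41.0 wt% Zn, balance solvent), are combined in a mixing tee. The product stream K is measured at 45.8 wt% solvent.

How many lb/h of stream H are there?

981.3 lb/h

Let H be the unknown flow. Total out = 2329 + H.
solvent balance: 1176.6 + 0.346·H = 0.458·(2329 + H)
(0.346 − 0.458)·H = 0.458×2329 − 1176.6 = -109.9
H = -109.9 / -0.112 = 981.29 lb/h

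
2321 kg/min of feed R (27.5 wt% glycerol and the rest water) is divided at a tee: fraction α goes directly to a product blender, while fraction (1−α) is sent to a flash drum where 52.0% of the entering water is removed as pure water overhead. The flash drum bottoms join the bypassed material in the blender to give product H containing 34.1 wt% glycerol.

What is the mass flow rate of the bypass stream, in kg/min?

All 2321×0.275 = 638.28 kg/min of glycerol reaches H, so H = 638.28/0.341 = 1871.8 kg/min and vapour = 449.23 kg/min.
The evaporator receives (1−α)·2321 of feed at 0.725 water and removes 0.520 of that water:
0.520×0.725×(1−α)×2321 = 449.23
(1−α) = 449.23/875.02 = 0.5134;  α = 0.4866.
Bypass flow = 0.4866×2321 = 1129.4 kg/min.

1129 kg/min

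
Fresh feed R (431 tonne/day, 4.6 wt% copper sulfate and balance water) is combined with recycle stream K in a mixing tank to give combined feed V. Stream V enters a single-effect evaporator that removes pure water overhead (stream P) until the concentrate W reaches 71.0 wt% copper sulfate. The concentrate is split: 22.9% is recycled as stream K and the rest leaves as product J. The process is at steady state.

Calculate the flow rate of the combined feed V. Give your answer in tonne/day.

Overall copper sulfate balance (none leaves overhead): copper sulfate in fresh feed = copper sulfate in product, i.e. 431×0.046 = (1−0.229)·W·0.710.
W = 19.826/(0.710×0.771) = 36.218 tonne/day.
Recycle K = 0.229×36.218 = 8.2939 tonne/day.
Combined feed V = 431 + 8.2939 = 439.29 tonne/day.

439.3 tonne/day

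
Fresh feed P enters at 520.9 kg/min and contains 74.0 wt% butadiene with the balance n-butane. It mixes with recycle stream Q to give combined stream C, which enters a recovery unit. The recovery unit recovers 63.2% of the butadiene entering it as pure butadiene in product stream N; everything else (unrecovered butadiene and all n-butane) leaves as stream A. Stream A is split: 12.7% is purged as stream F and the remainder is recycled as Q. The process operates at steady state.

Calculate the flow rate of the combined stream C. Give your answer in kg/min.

1634 kg/min

n-butane enters only via P and leaves only via the purge: 520.9×0.260 = 0.127×(n-butane in A), and the recovery unit passes all n-butane, so n-butane in C = n-butane in A = 1066.4 kg/min.
butadiene in C: m_A = 520.9×0.740 + (1−0.127)·(1−0.632)·m_A, so m_A = 385.47/0.6787 = 567.92 kg/min.
C = 567.92 + 1066.4 = 1634.3 kg/min.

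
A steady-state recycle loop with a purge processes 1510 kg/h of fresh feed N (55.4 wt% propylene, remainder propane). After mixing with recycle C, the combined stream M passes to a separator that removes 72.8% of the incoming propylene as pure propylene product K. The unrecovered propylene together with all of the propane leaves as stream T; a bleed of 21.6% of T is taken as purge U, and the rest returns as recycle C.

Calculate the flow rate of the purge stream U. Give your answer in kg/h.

735.9 kg/h

propane enters only via N and leaves only via the purge: 1510×0.446 = 0.216×(propane in T), and the separator passes all propane, so propane in M = propane in T = 3117.9 kg/h.
propylene in M: m_A = 1510×0.554 + (1−0.216)·(1−0.728)·m_A, so m_A = 836.54/0.7868 = 1063.3 kg/h.
T = (1−0.728)×1063.3 + 3117.9 = 3407.1 kg/h.
Purge U = 0.216×3407.1 = 735.93 kg/h.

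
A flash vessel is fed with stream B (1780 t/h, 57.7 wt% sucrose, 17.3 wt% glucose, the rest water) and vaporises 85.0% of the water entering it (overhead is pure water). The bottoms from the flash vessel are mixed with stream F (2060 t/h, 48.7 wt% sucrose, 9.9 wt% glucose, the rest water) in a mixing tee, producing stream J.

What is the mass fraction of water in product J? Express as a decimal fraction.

Vapour removed = 0.850×0.250×1780 = 378.25 t/h; concentrate = 1401.8 t/h.
water reaching the mixer = 66.75 (from concentrate) + 2060×0.414 = 919.59 t/h.
Product flow = 1401.8 + 2060 = 3461.8 t/h; water fraction = 0.266.

0.266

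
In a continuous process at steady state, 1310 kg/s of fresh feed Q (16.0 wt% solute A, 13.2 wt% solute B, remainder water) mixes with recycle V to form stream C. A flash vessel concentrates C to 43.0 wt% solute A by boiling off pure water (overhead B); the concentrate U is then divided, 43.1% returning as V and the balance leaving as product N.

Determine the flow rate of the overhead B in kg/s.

Overall solute A balance (none leaves overhead): solute A in fresh feed = solute A in product, i.e. 1310×0.160 = (1−0.431)·U·0.430.
U = 209.6/(0.430×0.569) = 856.66 kg/s.
Recycle V = 0.431×856.66 = 369.22 kg/s.
Combined feed C = 1310 + 369.22 = 1679.2 kg/s.
Overhead B = C − U = 1679.2 − 856.66 = 822.56 kg/s.

822.6 kg/s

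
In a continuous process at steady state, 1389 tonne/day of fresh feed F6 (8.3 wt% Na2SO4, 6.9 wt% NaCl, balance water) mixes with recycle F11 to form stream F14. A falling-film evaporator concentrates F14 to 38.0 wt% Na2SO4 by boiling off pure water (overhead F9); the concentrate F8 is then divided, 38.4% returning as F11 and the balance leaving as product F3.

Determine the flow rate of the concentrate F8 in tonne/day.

492.5 tonne/day

Overall Na2SO4 balance (none leaves overhead): Na2SO4 in fresh feed = Na2SO4 in product, i.e. 1389×0.083 = (1−0.384)·F8·0.380.
F8 = 115.29/(0.380×0.616) = 492.51 tonne/day.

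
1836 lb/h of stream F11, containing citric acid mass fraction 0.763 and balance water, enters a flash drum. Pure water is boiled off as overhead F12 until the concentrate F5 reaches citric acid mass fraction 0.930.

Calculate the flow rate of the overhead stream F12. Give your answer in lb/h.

329.7 lb/h

citric acid is conserved: 1836×0.763 = 1400.9 lb/h all reports to the concentrate.
Concentrate = 1400.9/(target fraction) = 1506.3 lb/h.
Overhead = 1836 − 1506.3 = 329.69 lb/h.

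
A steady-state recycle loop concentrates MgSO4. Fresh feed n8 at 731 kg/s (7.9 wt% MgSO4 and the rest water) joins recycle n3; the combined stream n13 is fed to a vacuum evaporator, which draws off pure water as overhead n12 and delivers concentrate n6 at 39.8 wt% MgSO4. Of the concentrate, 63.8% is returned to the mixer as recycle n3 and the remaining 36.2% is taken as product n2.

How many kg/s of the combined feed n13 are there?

Overall MgSO4 balance (none leaves overhead): MgSO4 in fresh feed = MgSO4 in product, i.e. 731×0.079 = (1−0.638)·n6·0.398.
n6 = 57.749/(0.398×0.362) = 400.82 kg/s.
Recycle n3 = 0.638×400.82 = 255.73 kg/s.
Combined feed n13 = 731 + 255.73 = 986.73 kg/s.

986.7 kg/s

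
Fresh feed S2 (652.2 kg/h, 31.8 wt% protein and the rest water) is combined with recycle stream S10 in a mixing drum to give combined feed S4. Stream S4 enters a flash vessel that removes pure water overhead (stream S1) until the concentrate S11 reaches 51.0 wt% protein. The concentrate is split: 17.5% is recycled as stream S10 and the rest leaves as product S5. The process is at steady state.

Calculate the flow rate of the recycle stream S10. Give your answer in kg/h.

Overall protein balance (none leaves overhead): protein in fresh feed = protein in product, i.e. 652.2×0.318 = (1−0.175)·S11·0.510.
S11 = 207.4/(0.510×0.825) = 492.93 kg/h.
Recycle S10 = 0.175×492.93 = 86.262 kg/h.

86.26 kg/h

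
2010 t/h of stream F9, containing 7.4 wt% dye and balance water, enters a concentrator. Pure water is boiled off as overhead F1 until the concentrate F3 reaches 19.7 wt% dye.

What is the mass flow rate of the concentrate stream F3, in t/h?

dye is conserved: 2010×0.074 = 148.74 t/h all reports to the concentrate.
Concentrate = 148.74/(target fraction) = 755.03 t/h.

755 t/h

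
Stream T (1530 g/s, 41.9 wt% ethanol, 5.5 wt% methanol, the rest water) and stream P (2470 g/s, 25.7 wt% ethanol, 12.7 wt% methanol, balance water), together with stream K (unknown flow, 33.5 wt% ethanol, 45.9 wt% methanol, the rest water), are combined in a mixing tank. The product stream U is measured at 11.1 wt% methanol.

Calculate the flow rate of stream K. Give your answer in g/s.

132.6 g/s

Let K be the unknown flow. Total out = 4000 + K.
methanol balance: 397.84 + 0.459·K = 0.111·(4000 + K)
(0.459 − 0.111)·K = 0.111×4000 − 397.84 = 46.16
K = 46.16 / 0.348 = 132.64 g/s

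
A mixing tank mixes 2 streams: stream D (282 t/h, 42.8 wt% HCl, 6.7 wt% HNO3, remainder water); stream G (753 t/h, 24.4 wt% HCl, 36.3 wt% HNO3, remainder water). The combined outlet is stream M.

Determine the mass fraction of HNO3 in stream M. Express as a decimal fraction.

0.2824

Total flow out = 282 + 753 = 1035 t/h.
HNO3 in = 282×0.067 + 753×0.363 = 292.23 t/h.
HNO3 mass fraction in M = 292.23/1035 = 0.2824.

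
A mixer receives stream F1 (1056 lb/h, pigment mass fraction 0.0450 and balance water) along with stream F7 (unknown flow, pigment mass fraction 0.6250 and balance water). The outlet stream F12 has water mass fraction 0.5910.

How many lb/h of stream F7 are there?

Let F7 be the unknown flow. Total out = 1056 + F7.
water balance: 1008.5 + 0.375·F7 = 0.591·(1056 + F7)
(0.375 − 0.591)·F7 = 0.591×1056 − 1008.5 = -384.38
F7 = -384.38 / -0.216 = 1779.6 lb/h

1780 lb/h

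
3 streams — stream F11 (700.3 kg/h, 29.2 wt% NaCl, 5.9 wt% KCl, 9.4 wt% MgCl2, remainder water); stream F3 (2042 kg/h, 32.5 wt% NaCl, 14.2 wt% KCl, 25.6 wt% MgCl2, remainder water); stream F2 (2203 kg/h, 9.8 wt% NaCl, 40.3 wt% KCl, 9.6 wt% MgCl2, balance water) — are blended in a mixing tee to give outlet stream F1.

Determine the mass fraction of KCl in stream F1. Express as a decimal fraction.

Total flow out = 700.3 + 2042 + 2203 = 4945.3 kg/h.
KCl in = 700.3×0.059 + 2042×0.142 + 2203×0.403 = 1219.1 kg/h.
KCl mass fraction in F1 = 1219.1/4945.3 = 0.247.

0.247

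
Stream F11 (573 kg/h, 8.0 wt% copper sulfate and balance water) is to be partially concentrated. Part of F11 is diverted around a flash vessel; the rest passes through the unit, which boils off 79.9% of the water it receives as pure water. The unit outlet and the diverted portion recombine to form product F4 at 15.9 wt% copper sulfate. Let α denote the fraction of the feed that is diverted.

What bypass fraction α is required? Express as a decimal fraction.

All 573×0.080 = 45.84 kg/h of copper sulfate reaches F4, so F4 = 45.84/0.159 = 288.3 kg/h and vapour = 284.7 kg/h.
The evaporator receives (1−α)·573 of feed at 0.920 water and removes 0.799 of that water:
0.799×0.920×(1−α)×573 = 284.7
(1−α) = 284.7/421.2 = 0.6759;  α = 0.3241.

0.324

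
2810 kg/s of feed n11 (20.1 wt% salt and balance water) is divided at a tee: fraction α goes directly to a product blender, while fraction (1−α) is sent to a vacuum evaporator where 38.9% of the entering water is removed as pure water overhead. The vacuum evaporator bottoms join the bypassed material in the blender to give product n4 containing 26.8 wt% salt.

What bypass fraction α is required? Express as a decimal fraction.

All 2810×0.201 = 564.81 kg/s of salt reaches n4, so n4 = 564.81/0.268 = 2107.5 kg/s and vapour = 702.5 kg/s.
The evaporator receives (1−α)·2810 of feed at 0.799 water and removes 0.389 of that water:
0.389×0.799×(1−α)×2810 = 702.5
(1−α) = 702.5/873.38 = 0.8043;  α = 0.1957.

0.196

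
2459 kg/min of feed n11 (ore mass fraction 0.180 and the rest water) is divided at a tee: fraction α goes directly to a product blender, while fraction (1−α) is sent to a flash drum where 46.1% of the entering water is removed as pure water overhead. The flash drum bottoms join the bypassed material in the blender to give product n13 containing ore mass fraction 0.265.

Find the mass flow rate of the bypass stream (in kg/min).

All 2459×0.180 = 442.62 kg/min of ore reaches n13, so n13 = 442.62/0.265 = 1670.3 kg/min and vapour = 788.74 kg/min.
The evaporator receives (1−α)·2459 of feed at 0.820 water and removes 0.461 of that water:
0.461×0.820×(1−α)×2459 = 788.74
(1−α) = 788.74/929.55 = 0.8485;  α = 0.1515.
Bypass flow = 0.1515×2459 = 372.51 kg/min.

372.5 kg/min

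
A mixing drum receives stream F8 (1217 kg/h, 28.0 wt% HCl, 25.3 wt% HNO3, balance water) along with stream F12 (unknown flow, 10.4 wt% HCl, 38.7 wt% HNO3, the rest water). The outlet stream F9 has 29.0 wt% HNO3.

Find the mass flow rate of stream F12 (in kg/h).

464.2 kg/h

Let F12 be the unknown flow. Total out = 1217 + F12.
HNO3 balance: 307.9 + 0.387·F12 = 0.290·(1217 + F12)
(0.387 − 0.290)·F12 = 0.290×1217 − 307.9 = 45.029
F12 = 45.029 / 0.097 = 464.22 kg/h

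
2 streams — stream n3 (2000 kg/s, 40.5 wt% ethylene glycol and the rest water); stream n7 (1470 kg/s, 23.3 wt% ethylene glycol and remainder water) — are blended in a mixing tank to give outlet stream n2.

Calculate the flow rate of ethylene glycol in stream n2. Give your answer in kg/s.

1153 kg/s

ethylene glycol out = ethylene glycol in = 2000×0.405 + 1470×0.233 = 1152.5 kg/s.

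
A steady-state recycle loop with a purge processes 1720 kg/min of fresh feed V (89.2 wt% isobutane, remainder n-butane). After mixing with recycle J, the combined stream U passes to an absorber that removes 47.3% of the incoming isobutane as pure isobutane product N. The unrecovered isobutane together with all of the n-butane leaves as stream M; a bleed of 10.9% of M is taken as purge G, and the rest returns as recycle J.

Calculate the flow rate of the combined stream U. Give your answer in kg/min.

4597 kg/min

n-butane enters only via V and leaves only via the purge: 1720×0.108 = 0.109×(n-butane in M), and the absorber passes all n-butane, so n-butane in U = n-butane in M = 1704.2 kg/min.
isobutane in U: m_A = 1720×0.892 + (1−0.109)·(1−0.473)·m_A, so m_A = 1534.2/0.5304 = 2892.4 kg/min.
U = 2892.4 + 1704.2 = 4596.6 kg/min.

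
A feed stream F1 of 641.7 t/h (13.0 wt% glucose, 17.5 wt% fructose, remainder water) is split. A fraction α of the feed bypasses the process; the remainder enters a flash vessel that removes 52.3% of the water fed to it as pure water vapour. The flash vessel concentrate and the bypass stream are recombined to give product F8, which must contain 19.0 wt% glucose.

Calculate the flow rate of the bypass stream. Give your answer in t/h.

All 641.7×0.130 = 83.421 t/h of glucose reaches F8, so F8 = 83.421/0.190 = 439.06 t/h and vapour = 202.64 t/h.
The evaporator receives (1−α)·641.7 of feed at 0.695 water and removes 0.523 of that water:
0.523×0.695×(1−α)×641.7 = 202.64
(1−α) = 202.64/233.25 = 0.8688;  α = 0.1312.
Bypass flow = 0.1312×641.7 = 84.202 t/h.

84.2 t/h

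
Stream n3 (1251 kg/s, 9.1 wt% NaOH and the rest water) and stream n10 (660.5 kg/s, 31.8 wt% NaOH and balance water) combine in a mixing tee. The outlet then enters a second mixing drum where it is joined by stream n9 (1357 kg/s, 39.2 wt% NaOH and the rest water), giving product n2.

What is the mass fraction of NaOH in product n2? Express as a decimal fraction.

Overall, product flow = 3268.5 kg/s.
NaOH in = 1251×0.091 + 660.5×0.318 + 1357×0.392 = 855.82 kg/s.
NaOH fraction in n2 = 0.262.

0.262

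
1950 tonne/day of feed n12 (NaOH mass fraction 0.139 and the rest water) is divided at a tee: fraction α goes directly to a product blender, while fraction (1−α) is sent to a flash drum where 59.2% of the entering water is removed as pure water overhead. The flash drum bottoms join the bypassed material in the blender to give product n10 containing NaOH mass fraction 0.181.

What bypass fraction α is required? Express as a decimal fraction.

0.545

All 1950×0.139 = 271.05 tonne/day of NaOH reaches n10, so n10 = 271.05/0.181 = 1497.5 tonne/day and vapour = 452.49 tonne/day.
The evaporator receives (1−α)·1950 of feed at 0.861 water and removes 0.592 of that water:
0.592×0.861×(1−α)×1950 = 452.49
(1−α) = 452.49/993.94 = 0.4552;  α = 0.5448.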